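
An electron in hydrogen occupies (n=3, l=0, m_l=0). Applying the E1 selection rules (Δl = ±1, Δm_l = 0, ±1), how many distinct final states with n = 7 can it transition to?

E1 requires Δl = ±1, so l_f ∈ {-1, 1}; with 0 ≤ l_f ≤ n_f−1 = 6, the allowed l_f values are {1}.
For l_f = 1: m_f ∈ {m_i−1, m_i, m_i+1} ∩ [−1, 1] = {-1, 0, 1} → 3 states.
Total: 3.

3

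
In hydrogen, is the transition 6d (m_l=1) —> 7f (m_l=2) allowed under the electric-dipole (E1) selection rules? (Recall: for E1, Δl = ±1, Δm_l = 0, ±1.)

allowed

Initial l = 2, final l = 3, so Δl = +1. E1 requires Δl = ±1: ok.
m_l: 1 → 2 (Δm_l = +1). |Δm_l| ≤ 1 ok.
All E1 selection rules are satisfied.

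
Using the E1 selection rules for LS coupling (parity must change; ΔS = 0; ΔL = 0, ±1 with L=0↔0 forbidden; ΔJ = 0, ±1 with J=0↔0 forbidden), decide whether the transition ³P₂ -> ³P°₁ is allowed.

Reading off the term symbols: S 1→1, L 1→1, J 2→1, parity even→odd.
Parity must change: even → odd — satisfied.
ΔS = 0: S: 1 → 1 — satisfied.
ΔL = 0, ±1 (not L=0↔0): L: 1 → 1, ΔL = +0 — satisfied.
ΔJ = 0, ±1 (not J=0↔0): J: 2 → 1, ΔJ = -1 — satisfied.
All four E1 rules are satisfied.

allowed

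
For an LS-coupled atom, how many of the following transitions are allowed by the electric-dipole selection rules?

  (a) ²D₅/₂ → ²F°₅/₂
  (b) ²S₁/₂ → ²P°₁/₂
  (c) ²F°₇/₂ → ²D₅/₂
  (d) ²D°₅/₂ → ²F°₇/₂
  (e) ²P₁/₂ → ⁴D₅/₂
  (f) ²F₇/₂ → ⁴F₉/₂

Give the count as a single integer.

(a) allowed
(b) allowed
(c) allowed
(d) forbidden (parity fails)
(e) forbidden (parity, ΔS, ΔJ fail)
(f) forbidden (parity, ΔS fail)
Total allowed: 3 of 6.

3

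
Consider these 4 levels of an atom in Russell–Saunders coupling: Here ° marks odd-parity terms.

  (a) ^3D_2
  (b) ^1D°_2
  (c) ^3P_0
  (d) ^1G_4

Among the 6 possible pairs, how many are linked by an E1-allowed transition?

0

(a)–(b): forbidden (ΔS).
(a)–(c): forbidden (parity, ΔJ).
(a)–(d): forbidden (parity, ΔS, ΔL, ΔJ).
(b)–(c): forbidden (ΔS, ΔJ).
(b)–(d): forbidden (ΔL, ΔJ).
(c)–(d): forbidden (parity, ΔS, ΔL, ΔJ).
Allowed pairs: 0 of 6.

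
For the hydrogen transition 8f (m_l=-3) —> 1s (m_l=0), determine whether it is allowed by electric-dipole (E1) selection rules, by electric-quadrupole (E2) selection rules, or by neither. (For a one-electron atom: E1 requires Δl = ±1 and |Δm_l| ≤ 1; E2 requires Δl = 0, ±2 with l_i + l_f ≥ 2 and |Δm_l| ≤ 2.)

neither

Δl = 0 − 3 = -3; l_i + l_f = 3.
Δm_l = +3.
E1 (Δl = ±1, |Δm_l| ≤ 1): not satisfied.
E2 (Δl = 0,±2, l_i+l_f ≥ 2, |Δm_l| ≤ 2): not satisfied.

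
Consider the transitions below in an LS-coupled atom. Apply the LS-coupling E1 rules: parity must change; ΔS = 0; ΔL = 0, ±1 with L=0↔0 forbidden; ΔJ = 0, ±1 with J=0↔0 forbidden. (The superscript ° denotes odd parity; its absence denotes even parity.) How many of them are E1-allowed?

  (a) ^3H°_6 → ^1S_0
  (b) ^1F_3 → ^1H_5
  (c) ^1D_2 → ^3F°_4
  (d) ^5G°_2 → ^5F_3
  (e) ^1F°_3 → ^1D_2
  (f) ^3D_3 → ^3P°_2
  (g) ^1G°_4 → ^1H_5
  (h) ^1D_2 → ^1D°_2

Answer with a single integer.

(a) forbidden (ΔS, ΔL, ΔJ fail)
(b) forbidden (parity, ΔL, ΔJ fail)
(c) forbidden (ΔS, ΔJ fail)
(d) allowed
(e) allowed
(f) allowed
(g) allowed
(h) allowed
Total allowed: 5 of 8.

5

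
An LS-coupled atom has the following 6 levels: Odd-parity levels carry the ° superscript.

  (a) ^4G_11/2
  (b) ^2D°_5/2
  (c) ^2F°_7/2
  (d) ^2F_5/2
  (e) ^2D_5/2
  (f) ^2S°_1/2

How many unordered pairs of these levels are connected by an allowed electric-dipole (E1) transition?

(a)–(b): forbidden (ΔS, ΔL, ΔJ).
(a)–(c): forbidden (ΔS, ΔJ).
(a)–(d): forbidden (parity, ΔS, ΔJ).
(a)–(e): forbidden (parity, ΔS, ΔL, ΔJ).
(a)–(f): forbidden (ΔS, ΔL, ΔJ).
(b)–(c): forbidden (parity).
(b)–(d): allowed.
(b)–(e): allowed.
(b)–(f): forbidden (parity, ΔL, ΔJ).
(c)–(d): allowed.
(c)–(e): allowed.
(c)–(f): forbidden (parity, ΔL, ΔJ).
(d)–(e): forbidden (parity).
(d)–(f): forbidden (ΔL, ΔJ).
(e)–(f): forbidden (ΔL, ΔJ).
Allowed pairs: 4 of 15.

4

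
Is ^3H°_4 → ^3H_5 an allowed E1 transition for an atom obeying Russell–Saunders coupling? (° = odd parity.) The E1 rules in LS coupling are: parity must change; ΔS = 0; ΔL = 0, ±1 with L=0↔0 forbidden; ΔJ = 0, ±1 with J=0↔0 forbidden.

Reading off the term symbols: S 1→1, L 5→5, J 4→5, parity odd→even.
Parity must change: odd → even — satisfied.
ΔS = 0: S: 1 → 1 — satisfied.
ΔL = 0, ±1 (not L=0↔0): L: 5 → 5, ΔL = +0 — satisfied.
ΔJ = 0, ±1 (not J=0↔0): J: 4 → 5, ΔJ = +1 — satisfied.
All four E1 rules are satisfied.

allowed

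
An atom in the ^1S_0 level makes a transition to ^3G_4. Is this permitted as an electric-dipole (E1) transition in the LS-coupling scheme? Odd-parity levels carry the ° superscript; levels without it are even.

forbidden

Parity must change: even → even — fails.
ΔS = 0: S: 0 → 1 — fails.
ΔL = 0, ±1 (not L=0↔0): L: 0 → 4, ΔL = +4 — fails.
ΔJ = 0, ±1 (not J=0↔0): J: 0 → 4, ΔJ = +4 — fails.
Rule(s) violated: parity, ΔS, ΔL, ΔJ.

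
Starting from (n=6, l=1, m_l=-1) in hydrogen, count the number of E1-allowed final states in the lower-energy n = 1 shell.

1

E1 requires Δl = ±1, so l_f ∈ {0, 2}; with 0 ≤ l_f ≤ n_f−1 = 0, the allowed l_f values are {0}.
For l_f = 0: m_f ∈ {m_i−1, m_i, m_i+1} ∩ [−0, 0] = {0} → 1 state.
Total: 1.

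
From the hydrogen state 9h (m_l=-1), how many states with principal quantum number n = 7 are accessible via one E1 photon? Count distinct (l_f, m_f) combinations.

6

E1 requires Δl = ±1, so l_f ∈ {4, 6}; with 0 ≤ l_f ≤ n_f−1 = 6, the allowed l_f values are {4, 6}.
For l_f = 4: m_f ∈ {m_i−1, m_i, m_i+1} ∩ [−4, 4] = {-2, -1, 0} → 3 states.
For l_f = 6: m_f ∈ {m_i−1, m_i, m_i+1} ∩ [−6, 6] = {-2, -1, 0} → 3 states.
Total: 6.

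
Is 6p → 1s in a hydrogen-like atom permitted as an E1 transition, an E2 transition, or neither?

E1

Δl = 0 − 1 = -1; l_i + l_f = 1.
E1 (Δl = ±1): satisfied.
E2 (Δl = 0,±2, l_i+l_f ≥ 2): not satisfied.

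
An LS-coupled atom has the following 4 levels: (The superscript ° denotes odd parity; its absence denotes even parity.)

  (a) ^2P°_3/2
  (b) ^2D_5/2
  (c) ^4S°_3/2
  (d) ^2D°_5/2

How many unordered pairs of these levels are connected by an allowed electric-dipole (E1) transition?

2

(a)–(b): allowed.
(a)–(c): forbidden (parity, ΔS).
(a)–(d): forbidden (parity).
(b)–(c): forbidden (ΔS, ΔL).
(b)–(d): allowed.
(c)–(d): forbidden (parity, ΔS, ΔL).
Allowed pairs: 2 of 6.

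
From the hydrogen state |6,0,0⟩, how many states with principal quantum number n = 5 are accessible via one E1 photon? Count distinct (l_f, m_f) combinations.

E1 requires Δl = ±1, so l_f ∈ {-1, 1}; with 0 ≤ l_f ≤ n_f−1 = 4, the allowed l_f values are {1}.
For l_f = 1: m_f ∈ {m_i−1, m_i, m_i+1} ∩ [−1, 1] = {-1, 0, 1} → 3 states.
Total: 3.

3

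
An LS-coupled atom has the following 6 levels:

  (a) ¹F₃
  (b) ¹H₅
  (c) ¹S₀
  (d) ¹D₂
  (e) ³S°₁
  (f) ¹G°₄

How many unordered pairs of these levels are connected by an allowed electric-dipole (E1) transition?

2

(a)–(b): forbidden (parity, ΔL, ΔJ).
(a)–(c): forbidden (parity, ΔL, ΔJ).
(a)–(d): forbidden (parity).
(a)–(e): forbidden (ΔS, ΔL, ΔJ).
(a)–(f): allowed.
(b)–(c): forbidden (parity, ΔL, ΔJ).
(b)–(d): forbidden (parity, ΔL, ΔJ).
(b)–(e): forbidden (ΔS, ΔL, ΔJ).
(b)–(f): allowed.
(c)–(d): forbidden (parity, ΔL, ΔJ).
(c)–(e): forbidden (ΔS, ΔL).
(c)–(f): forbidden (ΔL, ΔJ).
(d)–(e): forbidden (ΔS, ΔL).
(d)–(f): forbidden (ΔL, ΔJ).
(e)–(f): forbidden (parity, ΔS, ΔL, ΔJ).
Allowed pairs: 2 of 15.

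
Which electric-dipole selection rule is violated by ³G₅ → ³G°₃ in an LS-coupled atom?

ΔS = 0: S: 1 → 1 — ✓.
ΔJ = 0, ±1 (not J=0↔0): J: 5 → 3, ΔJ = -2 — ✗.
Parity must change: even → odd — ✓.
ΔL = 0, ±1 (not L=0↔0): L: 4 → 4, ΔL = +0 — ✓.

the ΔJ = 0, ±1 rule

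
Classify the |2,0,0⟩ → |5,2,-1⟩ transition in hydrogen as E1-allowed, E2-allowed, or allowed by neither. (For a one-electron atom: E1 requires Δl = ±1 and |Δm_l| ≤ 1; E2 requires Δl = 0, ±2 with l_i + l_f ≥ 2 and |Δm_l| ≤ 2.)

Δl = 2 − 0 = +2; l_i + l_f = 2.
Δm_l = -1.
E1 (Δl = ±1, |Δm_l| ≤ 1): not satisfied.
E2 (Δl = 0,±2, l_i+l_f ≥ 2, |Δm_l| ≤ 2): satisfied.

E2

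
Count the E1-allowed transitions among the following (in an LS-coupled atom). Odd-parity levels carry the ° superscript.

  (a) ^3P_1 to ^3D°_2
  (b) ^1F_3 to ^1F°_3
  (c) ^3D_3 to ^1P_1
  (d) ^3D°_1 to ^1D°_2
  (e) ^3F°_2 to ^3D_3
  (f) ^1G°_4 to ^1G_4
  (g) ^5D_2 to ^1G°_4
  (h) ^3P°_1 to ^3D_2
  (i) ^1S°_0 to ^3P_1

(a) allowed
(b) allowed
(c) forbidden (parity, ΔS, ΔJ fail)
(d) forbidden (parity, ΔS fail)
(e) allowed
(f) allowed
(g) forbidden (ΔS, ΔL, ΔJ fail)
(h) allowed
(i) forbidden (ΔS fails)
Total allowed: 5 of 9.

5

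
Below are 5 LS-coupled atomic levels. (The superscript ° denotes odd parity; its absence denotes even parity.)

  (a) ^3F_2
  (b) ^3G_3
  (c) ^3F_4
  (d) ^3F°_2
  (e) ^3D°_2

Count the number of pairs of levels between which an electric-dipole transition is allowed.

(a)–(b): forbidden (parity).
(a)–(c): forbidden (parity, ΔJ).
(a)–(d): allowed.
(a)–(e): allowed.
(b)–(c): forbidden (parity).
(b)–(d): allowed.
(b)–(e): forbidden (ΔL).
(c)–(d): forbidden (ΔJ).
(c)–(e): forbidden (ΔJ).
(d)–(e): forbidden (parity).
Allowed pairs: 3 of 10.

3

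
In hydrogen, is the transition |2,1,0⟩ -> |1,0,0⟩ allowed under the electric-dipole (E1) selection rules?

Δl = 0 − 1 = -1; the E1 rule Δl = ±1 is satisfied.
Δm_l = 0 − (0) = +0. E1 requires Δm_l = 0, ±1: satisfied.
All E1 selection rules are satisfied.

allowed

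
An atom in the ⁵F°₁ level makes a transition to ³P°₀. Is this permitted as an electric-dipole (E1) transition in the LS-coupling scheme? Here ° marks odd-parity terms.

Reading off the term symbols: S 2→1, L 3→1, J 1→0, parity odd→odd.
Parity must change: odd → odd — ✗.
ΔS = 0: S: 2 → 1 — ✗.
ΔL = 0, ±1 (not L=0↔0): L: 3 → 1, ΔL = -2 — ✗.
ΔJ = 0, ±1 (not J=0↔0): J: 1 → 0, ΔJ = -1 — ✓.
Rule(s) violated: parity, ΔS, ΔL.

forbidden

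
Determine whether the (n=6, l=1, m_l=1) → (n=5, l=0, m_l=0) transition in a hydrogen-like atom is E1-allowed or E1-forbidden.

Initial l = 1, final l = 0, so Δl = -1. E1 requires Δl = ±1: ok.
Δm_l = 0 − (1) = -1. E1 requires Δm_l = 0, ±1: ok.
All E1 selection rules are satisfied.

allowed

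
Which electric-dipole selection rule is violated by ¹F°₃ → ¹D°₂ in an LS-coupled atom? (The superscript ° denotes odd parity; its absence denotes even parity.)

Parity must change: odd → odd — fails.
ΔS = 0: S: 0 → 0 — ok.
ΔL = 0, ±1 (not L=0↔0): L: 3 → 2, ΔL = -1 — ok.
ΔJ = 0, ±1 (not J=0↔0): J: 3 → 2, ΔJ = -1 — ok.

parity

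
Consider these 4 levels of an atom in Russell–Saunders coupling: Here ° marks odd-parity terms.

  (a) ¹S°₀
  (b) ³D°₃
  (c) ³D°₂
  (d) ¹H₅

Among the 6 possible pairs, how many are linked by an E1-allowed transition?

0

(a)–(b): forbidden (parity, ΔS, ΔL, ΔJ).
(a)–(c): forbidden (parity, ΔS, ΔL, ΔJ).
(a)–(d): forbidden (ΔL, ΔJ).
(b)–(c): forbidden (parity).
(b)–(d): forbidden (ΔS, ΔL, ΔJ).
(c)–(d): forbidden (ΔS, ΔL, ΔJ).
Allowed pairs: 0 of 6.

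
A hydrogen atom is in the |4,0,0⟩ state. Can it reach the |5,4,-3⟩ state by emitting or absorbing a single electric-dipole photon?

Initial l = 0, final l = 4, so Δl = +4. E1 requires Δl = ±1: ✗.
m_l: 0 → -3 (Δm_l = -3). |Δm_l| ≤ 1 ✗.
The transition is electric-dipole forbidden.

forbidden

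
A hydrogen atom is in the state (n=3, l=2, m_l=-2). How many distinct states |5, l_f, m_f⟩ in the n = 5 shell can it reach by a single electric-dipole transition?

E1 requires Δl = ±1, so l_f ∈ {1, 3}; with 0 ≤ l_f ≤ n_f−1 = 4, the allowed l_f values are {1, 3}.
For l_f = 1: m_f ∈ {m_i−1, m_i, m_i+1} ∩ [−1, 1] = {-1} → 1 state.
For l_f = 3: m_f ∈ {m_i−1, m_i, m_i+1} ∩ [−3, 3] = {-3, -2, -1} → 3 states.
Total: 4.

4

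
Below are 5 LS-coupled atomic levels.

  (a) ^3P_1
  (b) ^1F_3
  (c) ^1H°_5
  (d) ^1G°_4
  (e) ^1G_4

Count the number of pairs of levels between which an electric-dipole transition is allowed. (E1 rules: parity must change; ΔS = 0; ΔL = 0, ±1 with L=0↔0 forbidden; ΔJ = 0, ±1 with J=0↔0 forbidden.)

3

(a)–(b): forbidden (parity, ΔS, ΔL, ΔJ).
(a)–(c): forbidden (ΔS, ΔL, ΔJ).
(a)–(d): forbidden (ΔS, ΔL, ΔJ).
(a)–(e): forbidden (parity, ΔS, ΔL, ΔJ).
(b)–(c): forbidden (ΔL, ΔJ).
(b)–(d): allowed.
(b)–(e): forbidden (parity).
(c)–(d): forbidden (parity).
(c)–(e): allowed.
(d)–(e): allowed.
Allowed pairs: 3 of 10.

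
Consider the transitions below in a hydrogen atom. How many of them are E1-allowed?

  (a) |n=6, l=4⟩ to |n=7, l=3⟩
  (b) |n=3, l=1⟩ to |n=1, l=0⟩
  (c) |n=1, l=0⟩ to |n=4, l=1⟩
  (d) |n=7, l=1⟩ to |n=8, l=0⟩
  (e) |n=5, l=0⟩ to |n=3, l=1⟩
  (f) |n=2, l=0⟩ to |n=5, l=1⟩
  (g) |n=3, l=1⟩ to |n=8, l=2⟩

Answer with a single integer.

(a) allowed
(b) allowed
(c) allowed
(d) allowed
(e) allowed
(f) allowed
(g) allowed
Total allowed: 7 of 7.

7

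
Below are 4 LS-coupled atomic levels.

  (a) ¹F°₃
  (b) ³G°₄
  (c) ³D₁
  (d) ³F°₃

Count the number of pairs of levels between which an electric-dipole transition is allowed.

0

(a)–(b): forbidden (parity, ΔS).
(a)–(c): forbidden (ΔS, ΔJ).
(a)–(d): forbidden (parity, ΔS).
(b)–(c): forbidden (ΔL, ΔJ).
(b)–(d): forbidden (parity).
(c)–(d): forbidden (ΔJ).
Allowed pairs: 0 of 6.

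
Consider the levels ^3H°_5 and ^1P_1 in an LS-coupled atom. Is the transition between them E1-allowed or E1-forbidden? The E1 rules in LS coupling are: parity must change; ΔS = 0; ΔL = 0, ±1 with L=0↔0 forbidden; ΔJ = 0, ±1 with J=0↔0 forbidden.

ΔL = 0, ±1 (not L=0↔0): L: 5 → 1, ΔL = -4 — violated.
ΔS = 0: S: 1 → 0 — violated.
ΔJ = 0, ±1 (not J=0↔0): J: 5 → 1, ΔJ = -4 — violated.
Parity must change: odd → even — satisfied.
Rule(s) violated: ΔS, ΔL, ΔJ.

forbidden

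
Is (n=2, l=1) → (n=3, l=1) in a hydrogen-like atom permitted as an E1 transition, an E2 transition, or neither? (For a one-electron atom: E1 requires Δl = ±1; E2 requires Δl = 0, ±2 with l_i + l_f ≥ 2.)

Δl = 1 − 1 = +0; l_i + l_f = 2.
E1 (Δl = ±1): not satisfied.
E2 (Δl = 0,±2, l_i+l_f ≥ 2): satisfied.

E2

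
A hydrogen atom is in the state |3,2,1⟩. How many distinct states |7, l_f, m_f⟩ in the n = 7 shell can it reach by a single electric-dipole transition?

E1 requires Δl = ±1, so l_f ∈ {1, 3}; with 0 ≤ l_f ≤ n_f−1 = 6, the allowed l_f values are {1, 3}.
For l_f = 1: m_f ∈ {m_i−1, m_i, m_i+1} ∩ [−1, 1] = {0, 1} → 2 states.
For l_f = 3: m_f ∈ {m_i−1, m_i, m_i+1} ∩ [−3, 3] = {0, 1, 2} → 3 states.
Total: 5.

5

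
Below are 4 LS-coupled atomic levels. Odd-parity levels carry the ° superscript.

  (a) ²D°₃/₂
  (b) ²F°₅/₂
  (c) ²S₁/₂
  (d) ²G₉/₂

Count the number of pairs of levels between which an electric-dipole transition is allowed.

(a)–(b): forbidden (parity).
(a)–(c): forbidden (ΔL).
(a)–(d): forbidden (ΔL, ΔJ).
(b)–(c): forbidden (ΔL, ΔJ).
(b)–(d): forbidden (ΔJ).
(c)–(d): forbidden (parity, ΔL, ΔJ).
Allowed pairs: 0 of 6.

0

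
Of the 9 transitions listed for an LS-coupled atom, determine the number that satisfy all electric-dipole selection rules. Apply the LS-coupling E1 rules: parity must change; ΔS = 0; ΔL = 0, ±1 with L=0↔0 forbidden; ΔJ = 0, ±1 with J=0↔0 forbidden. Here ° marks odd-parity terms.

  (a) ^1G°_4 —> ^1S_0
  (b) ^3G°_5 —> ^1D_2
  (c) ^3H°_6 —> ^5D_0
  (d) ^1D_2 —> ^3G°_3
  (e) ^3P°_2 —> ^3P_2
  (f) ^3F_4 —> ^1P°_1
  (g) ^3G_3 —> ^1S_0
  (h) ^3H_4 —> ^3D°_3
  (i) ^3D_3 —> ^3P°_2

(a) forbidden (ΔL, ΔJ fail)
(b) forbidden (ΔS, ΔL, ΔJ fail)
(c) forbidden (ΔS, ΔL, ΔJ fail)
(d) forbidden (ΔS, ΔL fail)
(e) allowed
(f) forbidden (ΔS, ΔL, ΔJ fail)
(g) forbidden (parity, ΔS, ΔL, ΔJ fail)
(h) forbidden (ΔL fails)
(i) allowed
Total allowed: 2 of 9.

2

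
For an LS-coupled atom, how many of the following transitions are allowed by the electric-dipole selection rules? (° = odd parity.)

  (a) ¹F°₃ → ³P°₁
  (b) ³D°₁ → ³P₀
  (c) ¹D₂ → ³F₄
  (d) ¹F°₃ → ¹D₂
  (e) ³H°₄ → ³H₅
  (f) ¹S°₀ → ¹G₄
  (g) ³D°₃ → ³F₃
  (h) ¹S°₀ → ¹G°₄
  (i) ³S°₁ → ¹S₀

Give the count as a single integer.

4

(a) forbidden (parity, ΔS, ΔL, ΔJ fail)
(b) allowed
(c) forbidden (parity, ΔS, ΔJ fail)
(d) allowed
(e) allowed
(f) forbidden (ΔL, ΔJ fail)
(g) allowed
(h) forbidden (parity, ΔL, ΔJ fail)
(i) forbidden (ΔS, ΔL fail)
Total allowed: 4 of 9.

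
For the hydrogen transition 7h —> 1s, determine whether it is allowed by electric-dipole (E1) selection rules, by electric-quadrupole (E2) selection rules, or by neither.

Δl = 0 − 5 = -5; l_i + l_f = 5.
E1 (Δl = ±1): not satisfied.
E2 (Δl = 0,±2, l_i+l_f ≥ 2): not satisfied.

neither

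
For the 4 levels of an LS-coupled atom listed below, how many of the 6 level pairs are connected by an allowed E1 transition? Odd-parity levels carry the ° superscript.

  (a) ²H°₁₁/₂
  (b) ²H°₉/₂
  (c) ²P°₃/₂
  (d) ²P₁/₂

1

(a)–(b): forbidden (parity).
(a)–(c): forbidden (parity, ΔL, ΔJ).
(a)–(d): forbidden (ΔL, ΔJ).
(b)–(c): forbidden (parity, ΔL, ΔJ).
(b)–(d): forbidden (ΔL, ΔJ).
(c)–(d): allowed.
Allowed pairs: 1 of 6.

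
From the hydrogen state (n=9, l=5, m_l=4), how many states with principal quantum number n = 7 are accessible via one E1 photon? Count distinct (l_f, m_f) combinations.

E1 requires Δl = ±1, so l_f ∈ {4, 6}; with 0 ≤ l_f ≤ n_f−1 = 6, the allowed l_f values are {4, 6}.
For l_f = 4: m_f ∈ {m_i−1, m_i, m_i+1} ∩ [−4, 4] = {3, 4} → 2 states.
For l_f = 6: m_f ∈ {m_i−1, m_i, m_i+1} ∩ [−6, 6] = {3, 4, 5} → 3 states.
Total: 5.

5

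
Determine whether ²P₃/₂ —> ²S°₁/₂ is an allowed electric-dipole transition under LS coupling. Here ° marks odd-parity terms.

allowed

Parity must change: even → odd — passes.
ΔS = 0: S: 1/2 → 1/2 — passes.
ΔL = 0, ±1 (not L=0↔0): L: 1 → 0, ΔL = -1 — passes.
ΔJ = 0, ±1 (not J=0↔0): J: 3/2 → 1/2, ΔJ = -1 — passes.
All four E1 rules are satisfied.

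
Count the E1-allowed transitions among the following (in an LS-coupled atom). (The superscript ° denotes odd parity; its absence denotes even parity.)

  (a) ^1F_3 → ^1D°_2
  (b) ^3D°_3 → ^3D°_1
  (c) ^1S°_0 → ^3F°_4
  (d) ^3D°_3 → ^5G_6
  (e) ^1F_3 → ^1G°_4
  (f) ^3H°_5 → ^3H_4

3

(a) allowed
(b) forbidden (parity, ΔJ fail)
(c) forbidden (parity, ΔS, ΔL, ΔJ fail)
(d) forbidden (ΔS, ΔL, ΔJ fail)
(e) allowed
(f) allowed
Total allowed: 3 of 6.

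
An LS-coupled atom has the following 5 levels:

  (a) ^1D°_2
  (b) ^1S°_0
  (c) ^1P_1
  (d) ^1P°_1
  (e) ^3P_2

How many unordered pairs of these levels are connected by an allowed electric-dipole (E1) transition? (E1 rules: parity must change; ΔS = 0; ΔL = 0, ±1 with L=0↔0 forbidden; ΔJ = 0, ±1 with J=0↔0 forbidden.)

(a)–(b): forbidden (parity, ΔL, ΔJ).
(a)–(c): allowed.
(a)–(d): forbidden (parity).
(a)–(e): forbidden (ΔS).
(b)–(c): allowed.
(b)–(d): forbidden (parity).
(b)–(e): forbidden (ΔS, ΔJ).
(c)–(d): allowed.
(c)–(e): forbidden (parity, ΔS).
(d)–(e): forbidden (ΔS).
Allowed pairs: 3 of 10.

3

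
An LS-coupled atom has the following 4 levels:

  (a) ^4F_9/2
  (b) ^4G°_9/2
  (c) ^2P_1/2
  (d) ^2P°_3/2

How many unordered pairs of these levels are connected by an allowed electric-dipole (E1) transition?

(a)–(b): allowed.
(a)–(c): forbidden (parity, ΔS, ΔL, ΔJ).
(a)–(d): forbidden (ΔS, ΔL, ΔJ).
(b)–(c): forbidden (ΔS, ΔL, ΔJ).
(b)–(d): forbidden (parity, ΔS, ΔL, ΔJ).
(c)–(d): allowed.
Allowed pairs: 2 of 6.

2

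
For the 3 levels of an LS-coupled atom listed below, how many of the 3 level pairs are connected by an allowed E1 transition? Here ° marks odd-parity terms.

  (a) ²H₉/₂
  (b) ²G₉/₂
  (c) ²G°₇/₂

2

(a)–(b): forbidden (parity).
(a)–(c): allowed.
(b)–(c): allowed.
Allowed pairs: 2 of 3.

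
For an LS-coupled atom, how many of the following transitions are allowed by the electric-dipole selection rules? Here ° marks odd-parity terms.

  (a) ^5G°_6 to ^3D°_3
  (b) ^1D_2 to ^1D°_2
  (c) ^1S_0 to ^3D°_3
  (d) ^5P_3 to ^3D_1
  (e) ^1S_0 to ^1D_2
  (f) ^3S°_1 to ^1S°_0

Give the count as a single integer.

(a) forbidden (parity, ΔS, ΔL, ΔJ fail)
(b) allowed
(c) forbidden (ΔS, ΔL, ΔJ fail)
(d) forbidden (parity, ΔS, ΔJ fail)
(e) forbidden (parity, ΔL, ΔJ fail)
(f) forbidden (parity, ΔS, ΔL fail)
Total allowed: 1 of 6.

1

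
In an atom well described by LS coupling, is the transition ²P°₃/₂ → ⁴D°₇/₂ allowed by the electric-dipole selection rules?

forbidden

Parity must change: odd → odd — fails.
ΔS = 0: S: 1/2 → 3/2 — fails.
ΔL = 0, ±1 (not L=0↔0): L: 1 → 2, ΔL = +1 — ok.
ΔJ = 0, ±1 (not J=0↔0): J: 3/2 → 7/2, ΔJ = +2 — fails.
Rule(s) violated: parity, ΔS, ΔJ.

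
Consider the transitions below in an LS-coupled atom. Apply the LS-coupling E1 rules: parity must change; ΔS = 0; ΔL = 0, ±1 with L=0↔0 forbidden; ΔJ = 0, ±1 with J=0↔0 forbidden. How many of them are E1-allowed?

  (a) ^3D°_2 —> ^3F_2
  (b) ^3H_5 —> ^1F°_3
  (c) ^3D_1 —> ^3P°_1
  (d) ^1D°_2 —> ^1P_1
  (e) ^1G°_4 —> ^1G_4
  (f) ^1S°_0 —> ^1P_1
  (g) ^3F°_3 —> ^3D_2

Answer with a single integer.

6

(a) allowed
(b) forbidden (ΔS, ΔL, ΔJ fail)
(c) allowed
(d) allowed
(e) allowed
(f) allowed
(g) allowed
Total allowed: 6 of 7.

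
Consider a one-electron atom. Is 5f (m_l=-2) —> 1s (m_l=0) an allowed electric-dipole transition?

l: 3 → 0 (Δl = -3). Δl = ±1 fails.
Δm_l = 0 − (-2) = +2. E1 requires Δm_l = 0, ±1: fails.
The transition is electric-dipole forbidden.

forbidden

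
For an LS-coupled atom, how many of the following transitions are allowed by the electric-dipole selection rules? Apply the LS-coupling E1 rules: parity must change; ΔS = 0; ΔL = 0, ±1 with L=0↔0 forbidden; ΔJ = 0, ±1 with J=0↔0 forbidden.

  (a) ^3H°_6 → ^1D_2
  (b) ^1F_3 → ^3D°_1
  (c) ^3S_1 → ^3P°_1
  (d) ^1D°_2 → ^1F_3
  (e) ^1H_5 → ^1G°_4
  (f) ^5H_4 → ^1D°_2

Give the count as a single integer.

(a) forbidden (ΔS, ΔL, ΔJ fail)
(b) forbidden (ΔS, ΔJ fail)
(c) allowed
(d) allowed
(e) allowed
(f) forbidden (ΔS, ΔL, ΔJ fail)
Total allowed: 3 of 6.

3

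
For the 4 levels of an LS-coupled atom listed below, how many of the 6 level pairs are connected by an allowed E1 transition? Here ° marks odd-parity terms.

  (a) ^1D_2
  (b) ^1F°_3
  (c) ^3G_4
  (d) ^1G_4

(a)–(b): allowed.
(a)–(c): forbidden (parity, ΔS, ΔL, ΔJ).
(a)–(d): forbidden (parity, ΔL, ΔJ).
(b)–(c): forbidden (ΔS).
(b)–(d): allowed.
(c)–(d): forbidden (parity, ΔS).
Allowed pairs: 2 of 6.

2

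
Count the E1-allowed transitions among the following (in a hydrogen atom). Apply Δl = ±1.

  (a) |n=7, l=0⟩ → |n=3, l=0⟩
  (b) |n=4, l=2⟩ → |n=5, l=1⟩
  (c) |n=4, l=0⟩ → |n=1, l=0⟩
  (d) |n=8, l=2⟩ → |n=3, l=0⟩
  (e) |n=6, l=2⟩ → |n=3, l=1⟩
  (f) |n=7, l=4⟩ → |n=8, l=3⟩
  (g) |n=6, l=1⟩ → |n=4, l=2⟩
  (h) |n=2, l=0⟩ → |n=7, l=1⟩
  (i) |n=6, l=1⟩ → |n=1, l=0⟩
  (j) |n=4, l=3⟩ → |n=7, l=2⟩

7

(a) forbidden — Δl = +0 (E1 requires Δl = ±1)
(b) allowed
(c) forbidden — Δl = +0 (E1 requires Δl = ±1)
(d) forbidden — Δl = -2 (E1 requires Δl = ±1)
(e) allowed
(f) allowed
(g) allowed
(h) allowed
(i) allowed
(j) allowed
Total allowed: 7 of 10.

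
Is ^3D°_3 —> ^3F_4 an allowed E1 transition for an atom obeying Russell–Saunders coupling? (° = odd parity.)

Initial level: S=1, L=2, J=3, parity odd. Final level: S=1, L=3, J=4, parity even.
Parity must change: odd → even — passes.
ΔS = 0: S: 1 → 1 — passes.
ΔL = 0, ±1 (not L=0↔0): L: 2 → 3, ΔL = +1 — passes.
ΔJ = 0, ±1 (not J=0↔0): J: 3 → 4, ΔJ = +1 — passes.
All four E1 rules are satisfied.

allowed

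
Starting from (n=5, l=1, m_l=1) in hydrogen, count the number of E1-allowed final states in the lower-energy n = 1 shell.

E1 requires Δl = ±1, so l_f ∈ {0, 2}; with 0 ≤ l_f ≤ n_f−1 = 0, the allowed l_f values are {0}.
For l_f = 0: m_f ∈ {m_i−1, m_i, m_i+1} ∩ [−0, 0] = {0} → 1 state.
Total: 1.

1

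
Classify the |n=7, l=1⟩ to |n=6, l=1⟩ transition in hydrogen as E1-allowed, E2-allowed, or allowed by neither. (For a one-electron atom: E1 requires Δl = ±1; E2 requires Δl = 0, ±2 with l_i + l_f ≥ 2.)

E2

Δl = 1 − 1 = +0; l_i + l_f = 2.
E1 (Δl = ±1): not satisfied.
E2 (Δl = 0,±2, l_i+l_f ≥ 2): satisfied.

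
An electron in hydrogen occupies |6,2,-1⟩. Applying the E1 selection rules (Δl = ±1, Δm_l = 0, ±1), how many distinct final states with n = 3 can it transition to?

E1 requires Δl = ±1, so l_f ∈ {1, 3}; with 0 ≤ l_f ≤ n_f−1 = 2, the allowed l_f values are {1}.
For l_f = 1: m_f ∈ {m_i−1, m_i, m_i+1} ∩ [−1, 1] = {-1, 0} → 2 states.
Total: 2.

2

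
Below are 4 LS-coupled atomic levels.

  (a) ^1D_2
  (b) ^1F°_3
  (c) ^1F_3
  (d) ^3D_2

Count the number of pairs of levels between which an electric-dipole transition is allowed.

2

(a)–(b): allowed.
(a)–(c): forbidden (parity).
(a)–(d): forbidden (parity, ΔS).
(b)–(c): allowed.
(b)–(d): forbidden (ΔS).
(c)–(d): forbidden (parity, ΔS).
Allowed pairs: 2 of 6.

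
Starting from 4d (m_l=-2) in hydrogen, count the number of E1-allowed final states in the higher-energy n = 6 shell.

E1 requires Δl = ±1, so l_f ∈ {1, 3}; with 0 ≤ l_f ≤ n_f−1 = 5, the allowed l_f values are {1, 3}.
For l_f = 1: m_f ∈ {m_i−1, m_i, m_i+1} ∩ [−1, 1] = {-1} → 1 state.
For l_f = 3: m_f ∈ {m_i−1, m_i, m_i+1} ∩ [−3, 3] = {-3, -2, -1} → 3 states.
Total: 4.

4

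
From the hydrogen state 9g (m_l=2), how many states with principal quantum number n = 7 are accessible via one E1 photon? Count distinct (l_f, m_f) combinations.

E1 requires Δl = ±1, so l_f ∈ {3, 5}; with 0 ≤ l_f ≤ n_f−1 = 6, the allowed l_f values are {3, 5}.
For l_f = 3: m_f ∈ {m_i−1, m_i, m_i+1} ∩ [−3, 3] = {1, 2, 3} → 3 states.
For l_f = 5: m_f ∈ {m_i−1, m_i, m_i+1} ∩ [−5, 5] = {1, 2, 3} → 3 states.
Total: 6.

6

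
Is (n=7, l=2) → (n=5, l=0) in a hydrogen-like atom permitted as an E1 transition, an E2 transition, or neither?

E2

Δl = 0 − 2 = -2; l_i + l_f = 2.
E1 (Δl = ±1): not satisfied.
E2 (Δl = 0,±2, l_i+l_f ≥ 2): satisfied.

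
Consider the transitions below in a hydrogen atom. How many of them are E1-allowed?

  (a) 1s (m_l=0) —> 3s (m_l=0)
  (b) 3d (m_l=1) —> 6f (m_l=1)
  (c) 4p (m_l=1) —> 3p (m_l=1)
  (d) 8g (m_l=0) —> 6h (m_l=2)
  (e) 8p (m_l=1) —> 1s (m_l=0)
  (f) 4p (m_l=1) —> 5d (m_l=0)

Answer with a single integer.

(a) forbidden — Δl = +0 (E1 requires Δl = ±1)
(b) allowed
(c) forbidden — Δl = +0 (E1 requires Δl = ±1)
(d) forbidden — Δm_l = +2 (E1 requires Δm_l = 0, ±1)
(e) allowed
(f) allowed
Total allowed: 3 of 6.

3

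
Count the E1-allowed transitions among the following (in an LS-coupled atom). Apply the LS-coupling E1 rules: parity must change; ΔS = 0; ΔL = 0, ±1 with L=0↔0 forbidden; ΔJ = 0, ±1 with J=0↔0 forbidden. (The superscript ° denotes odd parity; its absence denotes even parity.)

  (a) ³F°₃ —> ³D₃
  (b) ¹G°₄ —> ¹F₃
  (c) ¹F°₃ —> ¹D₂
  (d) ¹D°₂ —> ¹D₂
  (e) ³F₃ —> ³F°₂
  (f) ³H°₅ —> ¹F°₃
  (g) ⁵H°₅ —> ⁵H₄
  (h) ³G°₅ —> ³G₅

7

(a) allowed
(b) allowed
(c) allowed
(d) allowed
(e) allowed
(f) forbidden (parity, ΔS, ΔL, ΔJ fail)
(g) allowed
(h) allowed
Total allowed: 7 of 8.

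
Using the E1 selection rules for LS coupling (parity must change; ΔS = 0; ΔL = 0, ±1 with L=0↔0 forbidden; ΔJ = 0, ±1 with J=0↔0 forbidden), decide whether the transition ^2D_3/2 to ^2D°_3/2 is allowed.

allowed

Parity must change: even → odd — ok.
ΔL = 0, ±1 (not L=0↔0): L: 2 → 2, ΔL = +0 — ok.
ΔS = 0: S: 1/2 → 1/2 — ok.
ΔJ = 0, ±1 (not J=0↔0): J: 3/2 → 3/2, ΔJ = +0 — ok.
All four E1 rules are satisfied.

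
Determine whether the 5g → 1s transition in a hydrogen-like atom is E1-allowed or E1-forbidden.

forbidden

l: 4 → 0 (Δl = -4). Δl = ±1 violated.
The transition is electric-dipole forbidden.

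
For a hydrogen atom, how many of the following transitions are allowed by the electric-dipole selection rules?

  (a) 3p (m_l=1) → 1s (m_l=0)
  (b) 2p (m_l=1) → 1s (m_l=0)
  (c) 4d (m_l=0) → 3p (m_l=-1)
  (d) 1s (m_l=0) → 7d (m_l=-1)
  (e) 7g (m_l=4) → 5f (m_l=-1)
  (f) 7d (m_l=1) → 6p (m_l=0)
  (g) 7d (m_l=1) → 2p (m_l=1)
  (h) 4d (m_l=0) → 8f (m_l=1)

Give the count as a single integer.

6

(a) allowed
(b) allowed
(c) allowed
(d) forbidden — Δl = +2 (E1 requires Δl = ±1)
(e) forbidden — Δm_l = -5 (E1 requires Δm_l = 0, ±1)
(f) allowed
(g) allowed
(h) allowed
Total allowed: 6 of 8.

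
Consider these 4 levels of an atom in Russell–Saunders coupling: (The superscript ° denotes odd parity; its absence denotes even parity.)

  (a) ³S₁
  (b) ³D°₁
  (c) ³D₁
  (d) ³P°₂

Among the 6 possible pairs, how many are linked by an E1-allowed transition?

(a)–(b): forbidden (ΔL).
(a)–(c): forbidden (parity, ΔL).
(a)–(d): allowed.
(b)–(c): allowed.
(b)–(d): forbidden (parity).
(c)–(d): allowed.
Allowed pairs: 3 of 6.

3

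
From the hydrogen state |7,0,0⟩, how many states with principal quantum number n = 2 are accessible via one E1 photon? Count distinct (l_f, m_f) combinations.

3

E1 requires Δl = ±1, so l_f ∈ {-1, 1}; with 0 ≤ l_f ≤ n_f−1 = 1, the allowed l_f values are {1}.
For l_f = 1: m_f ∈ {m_i−1, m_i, m_i+1} ∩ [−1, 1] = {-1, 0, 1} → 3 states.
Total: 3.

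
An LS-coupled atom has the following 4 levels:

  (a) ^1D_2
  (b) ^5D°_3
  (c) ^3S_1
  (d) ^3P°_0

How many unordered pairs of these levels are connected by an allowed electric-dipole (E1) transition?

1

(a)–(b): forbidden (ΔS).
(a)–(c): forbidden (parity, ΔS, ΔL).
(a)–(d): forbidden (ΔS, ΔJ).
(b)–(c): forbidden (ΔS, ΔL, ΔJ).
(b)–(d): forbidden (parity, ΔS, ΔJ).
(c)–(d): allowed.
Allowed pairs: 1 of 6.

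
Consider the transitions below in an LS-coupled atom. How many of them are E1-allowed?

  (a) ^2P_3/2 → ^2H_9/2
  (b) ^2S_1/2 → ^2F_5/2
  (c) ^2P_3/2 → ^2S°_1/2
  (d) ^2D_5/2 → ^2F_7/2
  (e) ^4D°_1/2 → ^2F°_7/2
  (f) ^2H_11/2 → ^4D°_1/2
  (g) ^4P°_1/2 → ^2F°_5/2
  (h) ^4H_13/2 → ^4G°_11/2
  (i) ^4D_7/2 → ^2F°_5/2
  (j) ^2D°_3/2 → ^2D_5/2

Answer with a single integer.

3

(a) forbidden (parity, ΔL, ΔJ fail)
(b) forbidden (parity, ΔL, ΔJ fail)
(c) allowed
(d) forbidden (parity fails)
(e) forbidden (parity, ΔS, ΔJ fail)
(f) forbidden (ΔS, ΔL, ΔJ fail)
(g) forbidden (parity, ΔS, ΔL, ΔJ fail)
(h) allowed
(i) forbidden (ΔS fails)
(j) allowed
Total allowed: 3 of 10.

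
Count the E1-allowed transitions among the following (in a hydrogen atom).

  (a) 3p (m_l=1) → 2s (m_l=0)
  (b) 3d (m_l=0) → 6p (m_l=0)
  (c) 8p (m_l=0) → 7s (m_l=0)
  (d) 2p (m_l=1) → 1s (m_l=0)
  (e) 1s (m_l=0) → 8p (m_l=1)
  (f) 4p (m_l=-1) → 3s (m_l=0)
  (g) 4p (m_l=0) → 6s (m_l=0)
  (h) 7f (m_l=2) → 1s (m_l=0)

(a) allowed
(b) allowed
(c) allowed
(d) allowed
(e) allowed
(f) allowed
(g) allowed
(h) forbidden — Δl = -3 (E1 requires Δl = ±1); Δm_l = -2 (E1 requires Δm_l = 0, ±1)
Total allowed: 7 of 8.

7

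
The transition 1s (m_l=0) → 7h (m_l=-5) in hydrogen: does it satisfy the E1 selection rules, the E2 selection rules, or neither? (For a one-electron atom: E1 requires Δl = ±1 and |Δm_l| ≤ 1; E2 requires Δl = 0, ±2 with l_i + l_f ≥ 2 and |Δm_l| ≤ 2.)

Δl = 5 − 0 = +5; l_i + l_f = 5.
Δm_l = -5.
E1 (Δl = ±1, |Δm_l| ≤ 1): not satisfied.
E2 (Δl = 0,±2, l_i+l_f ≥ 2, |Δm_l| ≤ 2): not satisfied.

neither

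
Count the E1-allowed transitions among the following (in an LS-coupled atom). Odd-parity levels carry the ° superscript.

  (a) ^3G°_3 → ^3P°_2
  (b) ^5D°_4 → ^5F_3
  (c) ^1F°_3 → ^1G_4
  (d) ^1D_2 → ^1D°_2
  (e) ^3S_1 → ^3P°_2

4

(a) forbidden (parity, ΔL fail)
(b) allowed
(c) allowed
(d) allowed
(e) allowed
Total allowed: 4 of 5.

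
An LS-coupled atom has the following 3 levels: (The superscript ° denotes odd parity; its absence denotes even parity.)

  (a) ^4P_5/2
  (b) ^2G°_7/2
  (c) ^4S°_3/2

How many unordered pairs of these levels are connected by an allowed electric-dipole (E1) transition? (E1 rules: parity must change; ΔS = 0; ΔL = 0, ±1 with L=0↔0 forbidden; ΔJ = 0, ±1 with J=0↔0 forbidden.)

(a)–(b): forbidden (ΔS, ΔL).
(a)–(c): allowed.
(b)–(c): forbidden (parity, ΔS, ΔL, ΔJ).
Allowed pairs: 1 of 3.

1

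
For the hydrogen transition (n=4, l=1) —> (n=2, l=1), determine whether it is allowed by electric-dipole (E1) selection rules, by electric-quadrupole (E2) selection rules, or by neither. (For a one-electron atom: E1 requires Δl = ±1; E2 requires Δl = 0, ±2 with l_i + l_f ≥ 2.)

Δl = 1 − 1 = +0; l_i + l_f = 2.
E1 (Δl = ±1): not satisfied.
E2 (Δl = 0,±2, l_i+l_f ≥ 2): satisfied.

E2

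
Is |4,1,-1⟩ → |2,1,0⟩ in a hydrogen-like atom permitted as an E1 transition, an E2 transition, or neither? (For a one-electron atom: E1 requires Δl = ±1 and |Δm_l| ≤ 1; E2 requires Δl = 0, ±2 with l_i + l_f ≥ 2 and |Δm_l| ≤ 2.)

Δl = 1 − 1 = +0; l_i + l_f = 2.
Δm_l = +1.
E1 (Δl = ±1, |Δm_l| ≤ 1): not satisfied.
E2 (Δl = 0,±2, l_i+l_f ≥ 2, |Δm_l| ≤ 2): satisfied.

E2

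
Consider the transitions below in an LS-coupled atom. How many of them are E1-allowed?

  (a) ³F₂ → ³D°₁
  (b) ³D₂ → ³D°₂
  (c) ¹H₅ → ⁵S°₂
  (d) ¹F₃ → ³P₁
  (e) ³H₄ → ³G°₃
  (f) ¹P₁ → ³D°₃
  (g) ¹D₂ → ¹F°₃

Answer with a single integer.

4

(a) allowed
(b) allowed
(c) forbidden (ΔS, ΔL, ΔJ fail)
(d) forbidden (parity, ΔS, ΔL, ΔJ fail)
(e) allowed
(f) forbidden (ΔS, ΔJ fail)
(g) allowed
Total allowed: 4 of 7.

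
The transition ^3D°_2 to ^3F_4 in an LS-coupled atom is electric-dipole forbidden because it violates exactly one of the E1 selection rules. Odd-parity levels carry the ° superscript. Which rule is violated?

the ΔJ = 0, ±1 rule

Parity must change: odd → even — ok.
ΔS = 0: S: 1 → 1 — ok.
ΔL = 0, ±1 (not L=0↔0): L: 2 → 3, ΔL = +1 — ok.
ΔJ = 0, ±1 (not J=0↔0): J: 2 → 4, ΔJ = +2 — fails.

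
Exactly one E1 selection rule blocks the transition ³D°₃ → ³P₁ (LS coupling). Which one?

the ΔJ = 0, ±1 rule

Reading off the term symbols: S 1→1, L 2→1, J 3→1, parity odd→even.
Parity must change: odd → even — passes.
ΔS = 0: S: 1 → 1 — passes.
ΔL = 0, ±1 (not L=0↔0): L: 2 → 1, ΔL = -1 — passes.
ΔJ = 0, ±1 (not J=0↔0): J: 3 → 1, ΔJ = -2 — fails.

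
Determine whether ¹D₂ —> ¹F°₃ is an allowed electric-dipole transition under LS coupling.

Initial level: S=0, L=2, J=2, parity even. Final level: S=0, L=3, J=3, parity odd.
Parity must change: even → odd — ok.
ΔS = 0: S: 0 → 0 — ok.
ΔL = 0, ±1 (not L=0↔0): L: 2 → 3, ΔL = +1 — ok.
ΔJ = 0, ±1 (not J=0↔0): J: 2 → 3, ΔJ = +1 — ok.
All four E1 rules are satisfied.

allowed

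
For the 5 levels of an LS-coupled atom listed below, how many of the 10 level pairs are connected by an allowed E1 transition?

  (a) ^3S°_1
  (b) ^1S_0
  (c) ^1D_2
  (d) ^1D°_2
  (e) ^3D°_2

(a)–(b): forbidden (ΔS, ΔL).
(a)–(c): forbidden (ΔS, ΔL).
(a)–(d): forbidden (parity, ΔS, ΔL).
(a)–(e): forbidden (parity, ΔL).
(b)–(c): forbidden (parity, ΔL, ΔJ).
(b)–(d): forbidden (ΔL, ΔJ).
(b)–(e): forbidden (ΔS, ΔL, ΔJ).
(c)–(d): allowed.
(c)–(e): forbidden (ΔS).
(d)–(e): forbidden (parity, ΔS).
Allowed pairs: 1 of 10.

1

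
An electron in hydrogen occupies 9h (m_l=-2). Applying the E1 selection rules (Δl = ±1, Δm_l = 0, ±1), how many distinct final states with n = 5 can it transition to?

3

E1 requires Δl = ±1, so l_f ∈ {4, 6}; with 0 ≤ l_f ≤ n_f−1 = 4, the allowed l_f values are {4}.
For l_f = 4: m_f ∈ {m_i−1, m_i, m_i+1} ∩ [−4, 4] = {-3, -2, -1} → 3 states.
Total: 3.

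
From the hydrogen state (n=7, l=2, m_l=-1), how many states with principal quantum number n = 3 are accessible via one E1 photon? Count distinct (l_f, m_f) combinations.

E1 requires Δl = ±1, so l_f ∈ {1, 3}; with 0 ≤ l_f ≤ n_f−1 = 2, the allowed l_f values are {1}.
For l_f = 1: m_f ∈ {m_i−1, m_i, m_i+1} ∩ [−1, 1] = {-1, 0} → 2 states.
Total: 2.

2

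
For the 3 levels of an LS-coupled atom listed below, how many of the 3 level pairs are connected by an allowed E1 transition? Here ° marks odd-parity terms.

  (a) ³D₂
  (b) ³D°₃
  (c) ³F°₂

(a)–(b): allowed.
(a)–(c): allowed.
(b)–(c): forbidden (parity).
Allowed pairs: 2 of 3.

2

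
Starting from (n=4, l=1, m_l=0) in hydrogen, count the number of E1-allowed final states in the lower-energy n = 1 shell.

E1 requires Δl = ±1, so l_f ∈ {0, 2}; with 0 ≤ l_f ≤ n_f−1 = 0, the allowed l_f values are {0}.
For l_f = 0: m_f ∈ {m_i−1, m_i, m_i+1} ∩ [−0, 0] = {0} → 1 state.
Total: 1.

1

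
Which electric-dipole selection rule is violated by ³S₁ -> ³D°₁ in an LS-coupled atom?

the ΔL = 0, ±1 rule

Initial level: S=1, L=0, J=1, parity even. Final level: S=1, L=2, J=1, parity odd.
Parity must change: even → odd — ok.
ΔS = 0: S: 1 → 1 — ok.
ΔJ = 0, ±1 (not J=0↔0): J: 1 → 1, ΔJ = +0 — ok.
ΔL = 0, ±1 (not L=0↔0): L: 0 → 2, ΔL = +2 — fails.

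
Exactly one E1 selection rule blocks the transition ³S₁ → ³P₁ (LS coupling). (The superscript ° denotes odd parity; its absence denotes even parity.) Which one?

parity

Parity must change: even → even — ✗.
ΔS = 0: S: 1 → 1 — ✓.
ΔL = 0, ±1 (not L=0↔0): L: 0 → 1, ΔL = +1 — ✓.
ΔJ = 0, ±1 (not J=0↔0): J: 1 → 1, ΔJ = +0 — ✓.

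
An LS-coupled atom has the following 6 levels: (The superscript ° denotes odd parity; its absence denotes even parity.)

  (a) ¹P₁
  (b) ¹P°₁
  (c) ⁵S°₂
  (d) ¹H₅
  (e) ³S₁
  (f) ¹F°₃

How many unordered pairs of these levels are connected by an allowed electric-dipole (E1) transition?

(a)–(b): allowed.
(a)–(c): forbidden (ΔS).
(a)–(d): forbidden (parity, ΔL, ΔJ).
(a)–(e): forbidden (parity, ΔS).
(a)–(f): forbidden (ΔL, ΔJ).
(b)–(c): forbidden (parity, ΔS).
(b)–(d): forbidden (ΔL, ΔJ).
(b)–(e): forbidden (ΔS).
(b)–(f): forbidden (parity, ΔL, ΔJ).
(c)–(d): forbidden (ΔS, ΔL, ΔJ).
(c)–(e): forbidden (ΔS, ΔL).
(c)–(f): forbidden (parity, ΔS, ΔL).
(d)–(e): forbidden (parity, ΔS, ΔL, ΔJ).
(d)–(f): forbidden (ΔL, ΔJ).
(e)–(f): forbidden (ΔS, ΔL, ΔJ).
Allowed pairs: 1 of 15.

1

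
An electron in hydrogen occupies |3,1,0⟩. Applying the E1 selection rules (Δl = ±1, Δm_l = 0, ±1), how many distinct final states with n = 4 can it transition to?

E1 requires Δl = ±1, so l_f ∈ {0, 2}; with 0 ≤ l_f ≤ n_f−1 = 3, the allowed l_f values are {0, 2}.
For l_f = 0: m_f ∈ {m_i−1, m_i, m_i+1} ∩ [−0, 0] = {0} → 1 state.
For l_f = 2: m_f ∈ {m_i−1, m_i, m_i+1} ∩ [−2, 2] = {-1, 0, 1} → 3 states.
Total: 4.

4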